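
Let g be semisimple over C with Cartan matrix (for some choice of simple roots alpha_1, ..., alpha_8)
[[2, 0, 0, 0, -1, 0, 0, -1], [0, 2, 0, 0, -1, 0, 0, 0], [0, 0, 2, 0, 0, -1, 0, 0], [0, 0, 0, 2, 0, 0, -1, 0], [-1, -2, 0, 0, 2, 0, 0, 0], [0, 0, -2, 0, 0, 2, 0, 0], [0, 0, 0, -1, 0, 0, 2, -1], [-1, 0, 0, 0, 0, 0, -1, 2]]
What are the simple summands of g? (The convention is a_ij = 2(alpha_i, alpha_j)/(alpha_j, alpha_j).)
B_2 (so(5)) + B_6 (so(13))

The diagram associated to this matrix has two connected components: the simple roots {alpha_3, alpha_6} form a chain of 2 nodes with a double edge at one end; the terminal node there is the unique short simple root (B_2), and {alpha_1, alpha_2, alpha_4, alpha_5, alpha_7, alpha_8} form a chain of 6 nodes with a double edge at one end; the terminal node there is the unique short simple root (B_6). A semisimple Lie algebra decomposes uniquely as the direct sum of simple ideals, one per connected component of its Dynkin diagram, so g ≅ B_2 ⊕ B_6 (dimension 10 + 78 = 88).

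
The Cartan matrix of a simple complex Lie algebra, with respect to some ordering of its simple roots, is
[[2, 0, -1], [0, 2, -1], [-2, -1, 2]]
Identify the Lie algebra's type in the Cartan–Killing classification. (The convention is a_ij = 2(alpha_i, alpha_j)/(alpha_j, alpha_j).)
The matrix has rank 3 with 2's on the diagonal. Reading the off-diagonal entries as Dynkin edges (a single edge where a_ij = a_ji = -1; a double or triple edge where a_ij * a_ji = 2 or 3), the diagram is a chain of 3 nodes with a double edge at one end; the terminal node there is the unique short simple root (B_3). One simple-root ordering that puts it in standard form is (alpha_2, alpha_3, alpha_1). So the algebra is type B_3, i.e. so(7).

B3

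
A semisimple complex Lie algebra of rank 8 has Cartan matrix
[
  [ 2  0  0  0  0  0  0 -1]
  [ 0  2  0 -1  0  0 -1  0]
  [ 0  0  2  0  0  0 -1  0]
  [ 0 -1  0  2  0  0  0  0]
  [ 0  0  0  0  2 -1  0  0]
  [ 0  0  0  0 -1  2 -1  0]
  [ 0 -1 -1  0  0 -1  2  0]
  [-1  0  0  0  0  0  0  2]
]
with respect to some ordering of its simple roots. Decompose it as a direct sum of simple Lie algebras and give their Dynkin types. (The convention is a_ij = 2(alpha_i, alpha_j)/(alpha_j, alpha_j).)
The diagram associated to this matrix has two connected components: the simple roots {alpha_1, alpha_8} form a chain of 2 nodes with single edges (A_2), and {alpha_2, alpha_3, alpha_4, alpha_5, alpha_6, alpha_7} form a chain of 5 nodes with one extra node attached to the third node from one end (E_6). A semisimple Lie algebra decomposes uniquely as the direct sum of simple ideals, one per connected component of its Dynkin diagram, so g ≅ A_2 ⊕ E_6 (dimension 8 + 78 = 86).

A2 ⊕ E6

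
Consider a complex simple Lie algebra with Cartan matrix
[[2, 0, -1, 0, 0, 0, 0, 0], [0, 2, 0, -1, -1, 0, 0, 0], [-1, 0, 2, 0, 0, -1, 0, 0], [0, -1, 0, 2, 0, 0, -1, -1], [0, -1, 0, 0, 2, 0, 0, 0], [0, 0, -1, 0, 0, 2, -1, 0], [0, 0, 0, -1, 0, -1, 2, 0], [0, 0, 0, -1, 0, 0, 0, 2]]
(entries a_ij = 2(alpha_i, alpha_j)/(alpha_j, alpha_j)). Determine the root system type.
The matrix has rank 8 with 2's on the diagonal. Reading the off-diagonal entries as Dynkin edges (a single edge where a_ij = a_ji = -1; a double or triple edge where a_ij * a_ji = 2 or 3), the diagram is a chain of 7 nodes with one extra node attached to the third node from one end (E_8). One simple-root ordering that puts it in standard form is (alpha_5, alpha_8, alpha_2, alpha_4, alpha_7, alpha_6, alpha_3, alpha_1). So the algebra is type E_8.

E_8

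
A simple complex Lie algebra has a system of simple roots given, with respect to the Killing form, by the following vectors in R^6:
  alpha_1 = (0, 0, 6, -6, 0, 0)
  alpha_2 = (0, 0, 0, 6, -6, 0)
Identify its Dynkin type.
A_2

Compute the Cartan integers a_ij = 2(alpha_i, alpha_j)/(alpha_j, alpha_j); the resulting 2x2 Cartan matrix is
[[2, -1], [-1, 2]].
All simple roots have the same length, so the diagram is simply laced. The associated Dynkin diagram is a chain of 2 nodes with single edges (A_2), so the type is A_2 (the algebra sl(3)).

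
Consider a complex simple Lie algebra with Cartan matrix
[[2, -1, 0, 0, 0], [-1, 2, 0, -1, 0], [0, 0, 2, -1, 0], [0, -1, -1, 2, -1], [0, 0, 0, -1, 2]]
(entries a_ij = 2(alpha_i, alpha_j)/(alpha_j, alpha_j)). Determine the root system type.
D_5

The matrix has rank 5 with 2's on the diagonal. Reading the off-diagonal entries as Dynkin edges (a single edge where a_ij = a_ji = -1; a double or triple edge where a_ij * a_ji = 2 or 3), the diagram is a chain of 3 nodes with a fork of two nodes at one end (D_5). One simple-root ordering that puts it in standard form is (alpha_1, alpha_2, alpha_4, alpha_5, alpha_3). So the algebra is type D_5, i.e. so(10).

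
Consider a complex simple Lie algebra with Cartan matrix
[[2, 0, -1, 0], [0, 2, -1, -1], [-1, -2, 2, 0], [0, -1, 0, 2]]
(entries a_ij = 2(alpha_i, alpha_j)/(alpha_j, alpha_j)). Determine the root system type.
The matrix has rank 4 with 2's on the diagonal. Reading the off-diagonal entries as Dynkin edges (a single edge where a_ij = a_ji = -1; a double or triple edge where a_ij * a_ji = 2 or 3), the diagram is a chain of 4 nodes with a double edge between the middle two (F_4). One simple-root ordering that puts it in standard form is (alpha_1, alpha_3, alpha_2, alpha_4). So the algebra is type F_4.

F_4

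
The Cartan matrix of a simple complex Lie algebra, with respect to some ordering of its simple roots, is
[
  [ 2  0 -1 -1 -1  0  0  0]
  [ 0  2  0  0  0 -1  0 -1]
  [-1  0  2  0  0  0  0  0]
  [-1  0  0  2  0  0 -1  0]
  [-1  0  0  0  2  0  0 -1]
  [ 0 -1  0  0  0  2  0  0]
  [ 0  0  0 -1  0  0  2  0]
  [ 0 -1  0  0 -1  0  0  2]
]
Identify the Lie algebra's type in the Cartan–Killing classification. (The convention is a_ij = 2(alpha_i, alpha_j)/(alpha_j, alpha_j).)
E_8

The matrix has rank 8 with 2's on the diagonal. Reading the off-diagonal entries as Dynkin edges (a single edge where a_ij = a_ji = -1; a double or triple edge where a_ij * a_ji = 2 or 3), the diagram is a chain of 7 nodes with one extra node attached to the third node from one end (E_8). One simple-root ordering that puts it in standard form is (alpha_7, alpha_3, alpha_4, alpha_1, alpha_5, alpha_8, alpha_2, alpha_6). So the algebra is type E_8.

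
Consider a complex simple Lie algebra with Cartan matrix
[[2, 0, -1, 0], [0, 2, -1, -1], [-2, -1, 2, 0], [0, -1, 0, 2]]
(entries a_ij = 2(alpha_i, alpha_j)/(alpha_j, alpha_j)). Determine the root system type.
B_4

The matrix has rank 4 with 2's on the diagonal. Reading the off-diagonal entries as Dynkin edges (a single edge where a_ij = a_ji = -1; a double or triple edge where a_ij * a_ji = 2 or 3), the diagram is a chain of 4 nodes with a double edge at one end; the terminal node there is the unique short simple root (B_4). One simple-root ordering that puts it in standard form is (alpha_4, alpha_2, alpha_3, alpha_1). So the algebra is type B_4, i.e. so(9).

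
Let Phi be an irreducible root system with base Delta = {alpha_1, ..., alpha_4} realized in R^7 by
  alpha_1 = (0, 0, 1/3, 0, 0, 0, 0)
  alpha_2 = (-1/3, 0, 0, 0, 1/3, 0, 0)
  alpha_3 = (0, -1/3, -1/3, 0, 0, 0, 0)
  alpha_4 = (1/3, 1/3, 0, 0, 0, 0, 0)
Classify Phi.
B_4

Compute the Cartan integers a_ij = 2(alpha_i, alpha_j)/(alpha_j, alpha_j); the resulting 4x4 Cartan matrix is
[[2, 0, -1, 0], [0, 2, 0, -1], [-2, 0, 2, -1], [0, -1, -1, 2]].
The roots have two lengths (squared-length ratio 2:1); the short ones are alpha_{1}. The associated Dynkin diagram is a chain of 4 nodes with a double edge at one end; the terminal node there is the unique short simple root (B_4), so the type is B_4 (the algebra so(9)).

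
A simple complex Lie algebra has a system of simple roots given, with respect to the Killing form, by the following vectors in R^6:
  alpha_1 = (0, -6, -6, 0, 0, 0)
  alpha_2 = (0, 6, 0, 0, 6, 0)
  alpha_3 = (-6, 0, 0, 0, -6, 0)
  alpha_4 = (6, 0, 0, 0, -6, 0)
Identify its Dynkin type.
D4

Compute the Cartan integers a_ij = 2(alpha_i, alpha_j)/(alpha_j, alpha_j); the resulting 4x4 Cartan matrix is
[[2, -1, 0, 0], [-1, 2, -1, -1], [0, -1, 2, 0], [0, -1, 0, 2]].
All simple roots have the same length, so the diagram is simply laced. The associated Dynkin diagram is a chain of 2 nodes with a fork of two nodes at one end (D_4), so the type is D_4 (the algebra so(8)).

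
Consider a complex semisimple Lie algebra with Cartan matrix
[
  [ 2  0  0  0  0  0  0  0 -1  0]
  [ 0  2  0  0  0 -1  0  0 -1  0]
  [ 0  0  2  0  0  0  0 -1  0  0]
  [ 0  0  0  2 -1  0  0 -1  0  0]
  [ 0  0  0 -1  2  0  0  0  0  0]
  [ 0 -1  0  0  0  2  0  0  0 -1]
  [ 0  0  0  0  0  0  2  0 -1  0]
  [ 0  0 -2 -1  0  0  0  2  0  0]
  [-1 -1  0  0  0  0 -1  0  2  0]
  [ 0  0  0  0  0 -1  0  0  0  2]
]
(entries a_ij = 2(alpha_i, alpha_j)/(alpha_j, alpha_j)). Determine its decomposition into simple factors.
B4 + D6

The diagram associated to this matrix has two connected components: the simple roots {alpha_3, alpha_4, alpha_5, alpha_8} form a chain of 4 nodes with a double edge at one end; the terminal node there is the unique short simple root (B_4), and {alpha_1, alpha_2, alpha_6, alpha_7, alpha_9, alpha_10} form a chain of 4 nodes with a fork of two nodes at one end (D_6). A semisimple Lie algebra decomposes uniquely as the direct sum of simple ideals, one per connected component of its Dynkin diagram, so g ≅ B_4 ⊕ D_6 (dimension 36 + 66 = 102).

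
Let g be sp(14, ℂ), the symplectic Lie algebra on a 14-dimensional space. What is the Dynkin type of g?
This is sp(14), which has dimension 14(14+1)/2 = 105 and rank 14/2 = 7. In the classification of classical Lie algebras, the symplectic algebra sp(2n) has type C_n; here n = 7, so the Dynkin diagram is a chain of 7 nodes with a double edge at one end; the terminal node there is the unique long simple root (C_7). Hence the type is C_7.

C_7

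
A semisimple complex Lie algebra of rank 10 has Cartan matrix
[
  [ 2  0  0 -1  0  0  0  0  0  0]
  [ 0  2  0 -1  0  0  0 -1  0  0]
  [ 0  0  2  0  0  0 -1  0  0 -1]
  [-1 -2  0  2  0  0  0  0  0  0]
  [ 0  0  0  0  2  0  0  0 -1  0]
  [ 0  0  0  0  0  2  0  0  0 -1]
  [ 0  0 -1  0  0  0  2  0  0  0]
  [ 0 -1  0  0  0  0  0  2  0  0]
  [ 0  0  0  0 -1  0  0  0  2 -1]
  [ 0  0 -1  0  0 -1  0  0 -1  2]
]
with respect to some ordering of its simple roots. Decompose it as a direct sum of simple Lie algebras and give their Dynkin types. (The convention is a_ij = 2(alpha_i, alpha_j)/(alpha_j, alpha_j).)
The diagram associated to this matrix has two connected components: the simple roots {alpha_3, alpha_5, alpha_6, alpha_7, alpha_9, alpha_10} form a chain of 5 nodes with one extra node attached to the third node from one end (E_6), and {alpha_1, alpha_2, alpha_4, alpha_8} form a chain of 4 nodes with a double edge between the middle two (F_4). A semisimple Lie algebra decomposes uniquely as the direct sum of simple ideals, one per connected component of its Dynkin diagram, so g ≅ E_6 ⊕ F_4 (dimension 78 + 52 = 130).

E_6 ⊕ F_4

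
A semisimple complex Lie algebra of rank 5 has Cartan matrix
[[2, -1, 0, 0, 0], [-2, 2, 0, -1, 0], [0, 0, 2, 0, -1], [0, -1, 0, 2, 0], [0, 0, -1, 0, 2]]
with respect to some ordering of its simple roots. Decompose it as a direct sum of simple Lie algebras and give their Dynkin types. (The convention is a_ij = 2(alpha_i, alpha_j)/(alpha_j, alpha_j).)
A_2 (sl(3)) + B_3 (so(7))

The diagram associated to this matrix has two connected components: the simple roots {alpha_3, alpha_5} form a chain of 2 nodes with single edges (A_2), and {alpha_1, alpha_2, alpha_4} form a chain of 3 nodes with a double edge at one end; the terminal node there is the unique short simple root (B_3). A semisimple Lie algebra decomposes uniquely as the direct sum of simple ideals, one per connected component of its Dynkin diagram, so g ≅ A_2 ⊕ B_3 (dimension 8 + 21 = 29).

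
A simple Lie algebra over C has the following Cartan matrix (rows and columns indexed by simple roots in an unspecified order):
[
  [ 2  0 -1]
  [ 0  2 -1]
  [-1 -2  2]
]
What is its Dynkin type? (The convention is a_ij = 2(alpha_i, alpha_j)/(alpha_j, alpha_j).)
B_3 (so(7))

The matrix has rank 3 with 2's on the diagonal. Reading the off-diagonal entries as Dynkin edges (a single edge where a_ij = a_ji = -1; a double or triple edge where a_ij * a_ji = 2 or 3), the diagram is a chain of 3 nodes with a double edge at one end; the terminal node there is the unique short simple root (B_3). One simple-root ordering that puts it in standard form is (alpha_1, alpha_3, alpha_2). So the algebra is type B_3, i.e. so(7).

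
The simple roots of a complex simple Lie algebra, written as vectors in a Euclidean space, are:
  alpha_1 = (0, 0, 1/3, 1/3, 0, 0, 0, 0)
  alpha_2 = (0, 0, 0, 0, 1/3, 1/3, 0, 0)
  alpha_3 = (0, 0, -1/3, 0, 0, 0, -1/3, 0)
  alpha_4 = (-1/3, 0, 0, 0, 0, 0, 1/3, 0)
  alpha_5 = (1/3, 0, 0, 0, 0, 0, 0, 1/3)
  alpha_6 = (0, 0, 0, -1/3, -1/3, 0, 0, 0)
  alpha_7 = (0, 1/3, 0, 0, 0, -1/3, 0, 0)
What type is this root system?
type A_7

Compute the Cartan integers a_ij = 2(alpha_i, alpha_j)/(alpha_j, alpha_j); the resulting 7x7 Cartan matrix is
[[2, 0, -1, 0, 0, -1, 0], [0, 2, 0, 0, 0, -1, -1], [-1, 0, 2, -1, 0, 0, 0], [0, 0, -1, 2, -1, 0, 0], [0, 0, 0, -1, 2, 0, 0], [-1, -1, 0, 0, 0, 2, 0], [0, -1, 0, 0, 0, 0, 2]].
All simple roots have the same length, so the diagram is simply laced. The associated Dynkin diagram is a chain of 7 nodes with single edges (A_7), so the type is A_7 (the algebra sl(8)).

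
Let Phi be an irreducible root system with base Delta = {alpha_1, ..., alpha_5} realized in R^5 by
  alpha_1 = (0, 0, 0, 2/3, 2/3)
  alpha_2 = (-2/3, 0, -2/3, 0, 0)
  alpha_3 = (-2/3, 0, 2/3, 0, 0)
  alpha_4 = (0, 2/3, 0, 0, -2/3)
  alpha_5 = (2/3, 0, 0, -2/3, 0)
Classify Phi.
D_5

Compute the Cartan integers a_ij = 2(alpha_i, alpha_j)/(alpha_j, alpha_j); the resulting 5x5 Cartan matrix is
[[2, 0, 0, -1, -1], [0, 2, 0, 0, -1], [0, 0, 2, 0, -1], [-1, 0, 0, 2, 0], [-1, -1, -1, 0, 2]].
All simple roots have the same length, so the diagram is simply laced. The associated Dynkin diagram is a chain of 3 nodes with a fork of two nodes at one end (D_5), so the type is D_5 (the algebra so(10)).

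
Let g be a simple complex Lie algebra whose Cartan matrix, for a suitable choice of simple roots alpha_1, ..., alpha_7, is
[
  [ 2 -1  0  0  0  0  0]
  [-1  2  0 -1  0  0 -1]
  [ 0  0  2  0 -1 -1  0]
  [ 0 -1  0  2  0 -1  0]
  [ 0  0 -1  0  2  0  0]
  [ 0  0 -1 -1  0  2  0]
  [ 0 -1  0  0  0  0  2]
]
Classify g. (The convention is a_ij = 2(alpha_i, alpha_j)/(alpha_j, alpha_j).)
The matrix has rank 7 with 2's on the diagonal. Reading the off-diagonal entries as Dynkin edges (a single edge where a_ij = a_ji = -1; a double or triple edge where a_ij * a_ji = 2 or 3), the diagram is a chain of 5 nodes with a fork of two nodes at one end (D_7). One simple-root ordering that puts it in standard form is (alpha_5, alpha_3, alpha_6, alpha_4, alpha_2, alpha_1, alpha_7). So the algebra is type D_7, i.e. so(14).

D_7 (so(14))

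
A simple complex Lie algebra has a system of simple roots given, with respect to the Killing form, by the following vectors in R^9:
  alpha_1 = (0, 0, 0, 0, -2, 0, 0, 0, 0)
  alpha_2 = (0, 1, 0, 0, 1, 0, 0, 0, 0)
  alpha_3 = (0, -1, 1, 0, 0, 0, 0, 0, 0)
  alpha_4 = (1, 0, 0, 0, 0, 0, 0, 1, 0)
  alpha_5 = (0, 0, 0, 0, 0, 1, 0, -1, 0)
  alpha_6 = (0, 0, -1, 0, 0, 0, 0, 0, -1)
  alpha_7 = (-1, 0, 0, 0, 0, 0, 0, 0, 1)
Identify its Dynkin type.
Compute the Cartan integers a_ij = 2(alpha_i, alpha_j)/(alpha_j, alpha_j); the resulting 7x7 Cartan matrix is
[[2, -2, 0, 0, 0, 0, 0], [-1, 2, -1, 0, 0, 0, 0], [0, -1, 2, 0, 0, -1, 0], [0, 0, 0, 2, -1, 0, -1], [0, 0, 0, -1, 2, 0, 0], [0, 0, -1, 0, 0, 2, -1], [0, 0, 0, -1, 0, -1, 2]].
The roots have two lengths (squared-length ratio 2:1); the short ones are alpha_{2,3,4,5,6,7}. The associated Dynkin diagram is a chain of 7 nodes with a double edge at one end; the terminal node there is the unique long simple root (C_7), so the type is C_7 (the algebra sp(14)).

C_7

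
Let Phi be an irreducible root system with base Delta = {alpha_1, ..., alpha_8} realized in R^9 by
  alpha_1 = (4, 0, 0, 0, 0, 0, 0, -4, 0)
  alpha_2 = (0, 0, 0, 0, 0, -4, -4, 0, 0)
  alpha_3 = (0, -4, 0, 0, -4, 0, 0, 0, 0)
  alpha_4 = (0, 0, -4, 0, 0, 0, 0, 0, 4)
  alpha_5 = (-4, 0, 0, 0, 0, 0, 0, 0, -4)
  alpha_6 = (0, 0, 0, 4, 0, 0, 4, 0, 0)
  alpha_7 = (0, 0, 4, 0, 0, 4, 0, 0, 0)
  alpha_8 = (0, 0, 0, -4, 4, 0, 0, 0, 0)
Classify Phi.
Compute the Cartan integers a_ij = 2(alpha_i, alpha_j)/(alpha_j, alpha_j); the resulting 8x8 Cartan matrix is
[[2, 0, 0, 0, -1, 0, 0, 0], [0, 2, 0, 0, 0, -1, -1, 0], [0, 0, 2, 0, 0, 0, 0, -1], [0, 0, 0, 2, -1, 0, -1, 0], [-1, 0, 0, -1, 2, 0, 0, 0], [0, -1, 0, 0, 0, 2, 0, -1], [0, -1, 0, -1, 0, 0, 2, 0], [0, 0, -1, 0, 0, -1, 0, 2]].
All simple roots have the same length, so the diagram is simply laced. The associated Dynkin diagram is a chain of 8 nodes with single edges (A_8), so the type is A_8 (the algebra sl(9)).

type A_8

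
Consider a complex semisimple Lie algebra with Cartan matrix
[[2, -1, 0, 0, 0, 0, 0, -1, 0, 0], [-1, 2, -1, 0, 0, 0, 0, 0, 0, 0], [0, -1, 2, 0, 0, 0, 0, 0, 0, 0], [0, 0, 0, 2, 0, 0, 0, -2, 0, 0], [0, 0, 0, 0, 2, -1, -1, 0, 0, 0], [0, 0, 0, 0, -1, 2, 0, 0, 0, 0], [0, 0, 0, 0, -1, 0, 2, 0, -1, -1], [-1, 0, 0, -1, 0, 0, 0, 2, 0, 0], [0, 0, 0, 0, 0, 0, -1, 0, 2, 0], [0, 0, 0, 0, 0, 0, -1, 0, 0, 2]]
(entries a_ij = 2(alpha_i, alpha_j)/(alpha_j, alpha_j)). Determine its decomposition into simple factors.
C_5 (sp(10)) + D_5 (so(10))

The diagram associated to this matrix has two connected components: the simple roots {alpha_1, alpha_2, alpha_3, alpha_4, alpha_8} form a chain of 5 nodes with a double edge at one end; the terminal node there is the unique long simple root (C_5), and {alpha_5, alpha_6, alpha_7, alpha_9, alpha_10} form a chain of 3 nodes with a fork of two nodes at one end (D_5). A semisimple Lie algebra decomposes uniquely as the direct sum of simple ideals, one per connected component of its Dynkin diagram, so g ≅ C_5 ⊕ D_5 (dimension 55 + 45 = 100).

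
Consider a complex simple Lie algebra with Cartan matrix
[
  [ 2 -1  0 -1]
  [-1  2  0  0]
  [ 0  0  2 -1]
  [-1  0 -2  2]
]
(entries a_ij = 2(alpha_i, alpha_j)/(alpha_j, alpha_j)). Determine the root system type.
B_4 (so(9))

The matrix has rank 4 with 2's on the diagonal. Reading the off-diagonal entries as Dynkin edges (a single edge where a_ij = a_ji = -1; a double or triple edge where a_ij * a_ji = 2 or 3), the diagram is a chain of 4 nodes with a double edge at one end; the terminal node there is the unique short simple root (B_4). One simple-root ordering that puts it in standard form is (alpha_2, alpha_1, alpha_4, alpha_3). So the algebra is type B_4, i.e. so(9).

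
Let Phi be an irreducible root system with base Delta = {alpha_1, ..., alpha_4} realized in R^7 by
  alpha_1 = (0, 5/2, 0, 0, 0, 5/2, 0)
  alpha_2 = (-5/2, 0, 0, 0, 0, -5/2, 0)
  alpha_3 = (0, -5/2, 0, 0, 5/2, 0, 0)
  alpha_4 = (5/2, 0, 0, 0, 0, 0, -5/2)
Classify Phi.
type A_4

Compute the Cartan integers a_ij = 2(alpha_i, alpha_j)/(alpha_j, alpha_j); the resulting 4x4 Cartan matrix is
[[2, -1, -1, 0], [-1, 2, 0, -1], [-1, 0, 2, 0], [0, -1, 0, 2]].
All simple roots have the same length, so the diagram is simply laced. The associated Dynkin diagram is a chain of 4 nodes with single edges (A_4), so the type is A_4 (the algebra sl(5)).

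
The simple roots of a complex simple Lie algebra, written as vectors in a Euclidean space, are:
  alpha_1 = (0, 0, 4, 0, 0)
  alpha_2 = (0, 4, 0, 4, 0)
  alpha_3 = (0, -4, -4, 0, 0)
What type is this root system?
B_3

Compute the Cartan integers a_ij = 2(alpha_i, alpha_j)/(alpha_j, alpha_j); the resulting 3x3 Cartan matrix is
[[2, 0, -1], [0, 2, -1], [-2, -1, 2]].
The roots have two lengths (squared-length ratio 2:1); the short ones are alpha_{1}. The associated Dynkin diagram is a chain of 3 nodes with a double edge at one end; the terminal node there is the unique short simple root (B_3), so the type is B_3 (the algebra so(7)).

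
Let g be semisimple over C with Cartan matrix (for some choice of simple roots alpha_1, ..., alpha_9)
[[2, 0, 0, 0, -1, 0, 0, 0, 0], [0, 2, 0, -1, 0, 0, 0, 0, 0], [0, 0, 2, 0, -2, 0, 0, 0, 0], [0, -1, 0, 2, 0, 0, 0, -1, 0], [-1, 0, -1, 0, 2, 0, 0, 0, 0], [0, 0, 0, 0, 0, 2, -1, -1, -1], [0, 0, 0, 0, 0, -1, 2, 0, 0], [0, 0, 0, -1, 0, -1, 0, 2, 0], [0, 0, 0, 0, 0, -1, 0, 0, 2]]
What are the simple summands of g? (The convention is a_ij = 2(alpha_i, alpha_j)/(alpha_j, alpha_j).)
type C_3 + type D_6

The diagram associated to this matrix has two connected components: the simple roots {alpha_1, alpha_3, alpha_5} form a chain of 3 nodes with a double edge at one end; the terminal node there is the unique long simple root (C_3), and {alpha_2, alpha_4, alpha_6, alpha_7, alpha_8, alpha_9} form a chain of 4 nodes with a fork of two nodes at one end (D_6). A semisimple Lie algebra decomposes uniquely as the direct sum of simple ideals, one per connected component of its Dynkin diagram, so g ≅ C_3 ⊕ D_6 (dimension 21 + 66 = 87).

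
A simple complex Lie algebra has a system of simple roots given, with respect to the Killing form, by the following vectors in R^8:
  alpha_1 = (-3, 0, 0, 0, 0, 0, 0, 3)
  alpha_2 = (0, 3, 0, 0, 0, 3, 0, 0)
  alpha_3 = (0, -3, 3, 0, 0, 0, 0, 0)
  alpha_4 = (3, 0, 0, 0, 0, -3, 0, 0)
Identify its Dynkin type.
A_4

Compute the Cartan integers a_ij = 2(alpha_i, alpha_j)/(alpha_j, alpha_j); the resulting 4x4 Cartan matrix is
[[2, 0, 0, -1], [0, 2, -1, -1], [0, -1, 2, 0], [-1, -1, 0, 2]].
All simple roots have the same length, so the diagram is simply laced. The associated Dynkin diagram is a chain of 4 nodes with single edges (A_4), so the type is A_4 (the algebra sl(5)).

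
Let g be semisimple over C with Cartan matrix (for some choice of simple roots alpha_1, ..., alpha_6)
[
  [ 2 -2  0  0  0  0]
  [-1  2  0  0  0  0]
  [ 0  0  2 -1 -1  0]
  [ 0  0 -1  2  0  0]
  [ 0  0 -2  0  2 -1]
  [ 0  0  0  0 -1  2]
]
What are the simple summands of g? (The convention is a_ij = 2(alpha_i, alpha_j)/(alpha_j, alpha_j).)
The diagram associated to this matrix has two connected components: the simple roots {alpha_1, alpha_2} form a chain of 2 nodes with a double edge at one end; the terminal node there is the unique short simple root (B_2), and {alpha_3, alpha_4, alpha_5, alpha_6} form a chain of 4 nodes with a double edge between the middle two (F_4). A semisimple Lie algebra decomposes uniquely as the direct sum of simple ideals, one per connected component of its Dynkin diagram, so g ≅ B_2 ⊕ F_4 (dimension 10 + 52 = 62).

B2 ⊕ F4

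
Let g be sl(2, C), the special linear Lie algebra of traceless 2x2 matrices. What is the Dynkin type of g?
type A_1

This is sl(2), which has dimension 2^2 - 1 = 3 and rank 2 - 1 = 1 (a Cartan subalgebra is the diagonal traceless matrices). In the classification of classical Lie algebras, the special linear algebra sl(n+1) has type A_n; here n = 1, so the Dynkin diagram is a chain of 1 nodes with single edges (A_1). Hence the type is A_1.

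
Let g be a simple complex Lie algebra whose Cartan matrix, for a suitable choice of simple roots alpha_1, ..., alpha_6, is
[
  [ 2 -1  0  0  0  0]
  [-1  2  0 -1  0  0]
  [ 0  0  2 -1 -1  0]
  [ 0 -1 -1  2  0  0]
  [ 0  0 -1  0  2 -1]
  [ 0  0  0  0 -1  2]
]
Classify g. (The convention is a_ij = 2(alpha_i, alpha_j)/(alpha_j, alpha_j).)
A6

The matrix has rank 6 with 2's on the diagonal. Reading the off-diagonal entries as Dynkin edges (a single edge where a_ij = a_ji = -1; a double or triple edge where a_ij * a_ji = 2 or 3), the diagram is a chain of 6 nodes with single edges (A_6). One simple-root ordering that puts it in standard form is (alpha_1, alpha_2, alpha_4, alpha_3, alpha_5, alpha_6). So the algebra is type A_6, i.e. sl(7).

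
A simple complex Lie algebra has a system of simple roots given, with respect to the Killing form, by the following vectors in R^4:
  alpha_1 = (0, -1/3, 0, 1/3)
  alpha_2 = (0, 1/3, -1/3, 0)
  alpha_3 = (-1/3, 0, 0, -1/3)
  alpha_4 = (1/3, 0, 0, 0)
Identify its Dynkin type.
Compute the Cartan integers a_ij = 2(alpha_i, alpha_j)/(alpha_j, alpha_j); the resulting 4x4 Cartan matrix is
[[2, -1, -1, 0], [-1, 2, 0, 0], [-1, 0, 2, -2], [0, 0, -1, 2]].
The roots have two lengths (squared-length ratio 2:1); the short ones are alpha_{4}. The associated Dynkin diagram is a chain of 4 nodes with a double edge at one end; the terminal node there is the unique short simple root (B_4), so the type is B_4 (the algebra so(9)).

B4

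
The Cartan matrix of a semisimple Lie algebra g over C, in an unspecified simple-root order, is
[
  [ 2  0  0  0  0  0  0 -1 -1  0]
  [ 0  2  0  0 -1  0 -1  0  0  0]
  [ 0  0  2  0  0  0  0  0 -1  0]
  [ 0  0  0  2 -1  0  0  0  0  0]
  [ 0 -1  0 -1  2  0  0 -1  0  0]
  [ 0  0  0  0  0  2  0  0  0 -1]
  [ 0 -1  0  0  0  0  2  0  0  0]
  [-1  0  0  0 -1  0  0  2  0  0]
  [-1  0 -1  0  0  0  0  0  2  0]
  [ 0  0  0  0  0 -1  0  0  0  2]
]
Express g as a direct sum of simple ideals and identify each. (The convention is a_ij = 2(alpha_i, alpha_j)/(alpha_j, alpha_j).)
The diagram associated to this matrix has two connected components: the simple roots {alpha_6, alpha_10} form a chain of 2 nodes with single edges (A_2), and {alpha_1, alpha_2, alpha_3, alpha_4, alpha_5, alpha_7, alpha_8, alpha_9} form a chain of 7 nodes with one extra node attached to the third node from one end (E_8). A semisimple Lie algebra decomposes uniquely as the direct sum of simple ideals, one per connected component of its Dynkin diagram, so g ≅ A_2 ⊕ E_8 (dimension 8 + 248 = 256).

A_2 (sl(3)) + E_8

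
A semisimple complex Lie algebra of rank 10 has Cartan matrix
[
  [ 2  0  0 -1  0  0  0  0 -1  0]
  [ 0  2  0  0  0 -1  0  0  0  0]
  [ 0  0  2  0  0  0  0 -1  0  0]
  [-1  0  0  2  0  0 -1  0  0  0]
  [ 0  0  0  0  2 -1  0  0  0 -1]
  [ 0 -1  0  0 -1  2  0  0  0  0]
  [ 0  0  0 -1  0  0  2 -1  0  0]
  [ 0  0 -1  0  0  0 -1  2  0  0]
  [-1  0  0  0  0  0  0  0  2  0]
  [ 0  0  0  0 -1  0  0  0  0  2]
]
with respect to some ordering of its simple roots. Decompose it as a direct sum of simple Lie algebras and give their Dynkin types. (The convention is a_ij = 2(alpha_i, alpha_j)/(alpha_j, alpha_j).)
A_4 (sl(5)) + A_6 (sl(7))

The diagram associated to this matrix has two connected components: the simple roots {alpha_2, alpha_5, alpha_6, alpha_10} form a chain of 4 nodes with single edges (A_4), and {alpha_1, alpha_3, alpha_4, alpha_7, alpha_8, alpha_9} form a chain of 6 nodes with single edges (A_6). A semisimple Lie algebra decomposes uniquely as the direct sum of simple ideals, one per connected component of its Dynkin diagram, so g ≅ A_4 ⊕ A_6 (dimension 24 + 48 = 72).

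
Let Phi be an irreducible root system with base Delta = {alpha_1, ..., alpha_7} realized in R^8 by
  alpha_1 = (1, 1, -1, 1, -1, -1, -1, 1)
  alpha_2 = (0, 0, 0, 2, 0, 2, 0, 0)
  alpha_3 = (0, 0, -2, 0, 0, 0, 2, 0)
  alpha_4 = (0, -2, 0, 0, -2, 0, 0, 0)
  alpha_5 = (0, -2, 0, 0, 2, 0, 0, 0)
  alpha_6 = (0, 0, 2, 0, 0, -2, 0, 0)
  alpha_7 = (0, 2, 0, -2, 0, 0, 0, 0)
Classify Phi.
E_7

Compute the Cartan integers a_ij = 2(alpha_i, alpha_j)/(alpha_j, alpha_j); the resulting 7x7 Cartan matrix is
[[2, 0, 0, 0, -1, 0, 0], [0, 2, 0, 0, 0, -1, -1], [0, 0, 2, 0, 0, -1, 0], [0, 0, 0, 2, 0, 0, -1], [-1, 0, 0, 0, 2, 0, -1], [0, -1, -1, 0, 0, 2, 0], [0, -1, 0, -1, -1, 0, 2]].
All simple roots have the same length, so the diagram is simply laced. The associated Dynkin diagram is a chain of 6 nodes with one extra node attached to the third node from one end (E_7), so the type is E_7.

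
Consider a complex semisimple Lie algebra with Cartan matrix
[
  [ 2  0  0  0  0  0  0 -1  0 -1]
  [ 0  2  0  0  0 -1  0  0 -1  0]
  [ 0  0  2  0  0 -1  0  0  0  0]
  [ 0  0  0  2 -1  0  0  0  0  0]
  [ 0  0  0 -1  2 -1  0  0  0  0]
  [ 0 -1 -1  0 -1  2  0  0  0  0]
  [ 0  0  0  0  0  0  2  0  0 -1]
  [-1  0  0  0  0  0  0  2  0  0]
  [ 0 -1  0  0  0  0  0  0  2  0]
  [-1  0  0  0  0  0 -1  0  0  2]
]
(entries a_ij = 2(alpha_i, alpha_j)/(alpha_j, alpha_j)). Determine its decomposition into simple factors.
The diagram associated to this matrix has two connected components: the simple roots {alpha_1, alpha_7, alpha_8, alpha_10} form a chain of 4 nodes with single edges (A_4), and {alpha_2, alpha_3, alpha_4, alpha_5, alpha_6, alpha_9} form a chain of 5 nodes with one extra node attached to the third node from one end (E_6). A semisimple Lie algebra decomposes uniquely as the direct sum of simple ideals, one per connected component of its Dynkin diagram, so g ≅ A_4 ⊕ E_6 (dimension 24 + 78 = 102).

A4 ⊕ E6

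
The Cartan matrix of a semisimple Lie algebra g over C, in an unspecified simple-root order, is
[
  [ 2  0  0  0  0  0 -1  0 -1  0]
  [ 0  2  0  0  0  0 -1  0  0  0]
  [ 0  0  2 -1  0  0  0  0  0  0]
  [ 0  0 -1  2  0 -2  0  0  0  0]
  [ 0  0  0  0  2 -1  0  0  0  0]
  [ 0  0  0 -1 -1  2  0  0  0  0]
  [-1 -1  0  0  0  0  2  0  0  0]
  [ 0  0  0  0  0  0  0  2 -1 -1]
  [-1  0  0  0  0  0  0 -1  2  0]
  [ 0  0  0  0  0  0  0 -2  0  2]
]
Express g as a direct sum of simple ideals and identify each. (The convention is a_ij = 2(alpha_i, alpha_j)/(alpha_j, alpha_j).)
The diagram associated to this matrix has two connected components: the simple roots {alpha_1, alpha_2, alpha_7, alpha_8, alpha_9, alpha_10} form a chain of 6 nodes with a double edge at one end; the terminal node there is the unique long simple root (C_6), and {alpha_3, alpha_4, alpha_5, alpha_6} form a chain of 4 nodes with a double edge between the middle two (F_4). A semisimple Lie algebra decomposes uniquely as the direct sum of simple ideals, one per connected component of its Dynkin diagram, so g ≅ C_6 ⊕ F_4 (dimension 78 + 52 = 130).

type C_6 ⊕ type F_4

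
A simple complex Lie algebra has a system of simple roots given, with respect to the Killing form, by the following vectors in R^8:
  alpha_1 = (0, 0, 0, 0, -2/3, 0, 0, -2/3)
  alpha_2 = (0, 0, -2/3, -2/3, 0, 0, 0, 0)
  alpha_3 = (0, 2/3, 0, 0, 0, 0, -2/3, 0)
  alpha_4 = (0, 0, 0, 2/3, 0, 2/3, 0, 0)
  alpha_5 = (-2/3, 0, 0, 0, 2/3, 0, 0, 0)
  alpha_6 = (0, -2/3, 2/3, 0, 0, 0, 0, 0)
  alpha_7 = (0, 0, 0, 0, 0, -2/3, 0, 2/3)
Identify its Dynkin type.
A_7 (sl(8))

Compute the Cartan integers a_ij = 2(alpha_i, alpha_j)/(alpha_j, alpha_j); the resulting 7x7 Cartan matrix is
[[2, 0, 0, 0, -1, 0, -1], [0, 2, 0, -1, 0, -1, 0], [0, 0, 2, 0, 0, -1, 0], [0, -1, 0, 2, 0, 0, -1], [-1, 0, 0, 0, 2, 0, 0], [0, -1, -1, 0, 0, 2, 0], [-1, 0, 0, -1, 0, 0, 2]].
All simple roots have the same length, so the diagram is simply laced. The associated Dynkin diagram is a chain of 7 nodes with single edges (A_7), so the type is A_7 (the algebra sl(8)).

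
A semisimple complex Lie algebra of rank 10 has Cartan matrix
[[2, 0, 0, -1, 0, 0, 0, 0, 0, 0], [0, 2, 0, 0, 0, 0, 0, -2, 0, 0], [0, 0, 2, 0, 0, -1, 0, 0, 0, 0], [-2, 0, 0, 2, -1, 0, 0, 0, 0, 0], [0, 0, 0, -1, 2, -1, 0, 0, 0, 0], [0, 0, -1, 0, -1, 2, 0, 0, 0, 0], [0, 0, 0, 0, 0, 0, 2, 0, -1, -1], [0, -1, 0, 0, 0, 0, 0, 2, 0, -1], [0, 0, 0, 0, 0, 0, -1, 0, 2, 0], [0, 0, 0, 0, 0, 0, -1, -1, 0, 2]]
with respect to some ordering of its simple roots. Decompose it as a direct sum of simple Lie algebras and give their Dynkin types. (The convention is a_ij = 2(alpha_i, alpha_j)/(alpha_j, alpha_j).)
The diagram associated to this matrix has two connected components: the simple roots {alpha_1, alpha_3, alpha_4, alpha_5, alpha_6} form a chain of 5 nodes with a double edge at one end; the terminal node there is the unique short simple root (B_5), and {alpha_2, alpha_7, alpha_8, alpha_9, alpha_10} form a chain of 5 nodes with a double edge at one end; the terminal node there is the unique long simple root (C_5). A semisimple Lie algebra decomposes uniquely as the direct sum of simple ideals, one per connected component of its Dynkin diagram, so g ≅ B_5 ⊕ C_5 (dimension 55 + 55 = 110).

B_5 + C_5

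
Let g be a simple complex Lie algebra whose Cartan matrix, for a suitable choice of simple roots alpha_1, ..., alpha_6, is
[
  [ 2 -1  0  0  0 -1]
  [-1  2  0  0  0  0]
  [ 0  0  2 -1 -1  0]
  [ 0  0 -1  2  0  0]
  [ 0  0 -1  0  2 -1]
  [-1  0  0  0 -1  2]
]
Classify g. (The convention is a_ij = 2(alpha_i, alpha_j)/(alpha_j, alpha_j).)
The matrix has rank 6 with 2's on the diagonal. Reading the off-diagonal entries as Dynkin edges (a single edge where a_ij = a_ji = -1; a double or triple edge where a_ij * a_ji = 2 or 3), the diagram is a chain of 6 nodes with single edges (A_6). One simple-root ordering that puts it in standard form is (alpha_4, alpha_3, alpha_5, alpha_6, alpha_1, alpha_2). So the algebra is type A_6, i.e. sl(7).

A6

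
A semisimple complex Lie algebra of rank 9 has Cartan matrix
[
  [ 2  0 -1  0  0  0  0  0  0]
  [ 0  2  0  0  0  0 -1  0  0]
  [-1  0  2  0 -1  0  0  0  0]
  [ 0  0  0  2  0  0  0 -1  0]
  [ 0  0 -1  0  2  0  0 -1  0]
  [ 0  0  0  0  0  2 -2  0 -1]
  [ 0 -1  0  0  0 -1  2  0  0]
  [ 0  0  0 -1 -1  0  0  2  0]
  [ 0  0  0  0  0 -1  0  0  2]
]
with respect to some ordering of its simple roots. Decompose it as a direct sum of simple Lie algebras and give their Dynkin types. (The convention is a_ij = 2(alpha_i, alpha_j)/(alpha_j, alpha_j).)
A_5 + F_4

The diagram associated to this matrix has two connected components: the simple roots {alpha_1, alpha_3, alpha_4, alpha_5, alpha_8} form a chain of 5 nodes with single edges (A_5), and {alpha_2, alpha_6, alpha_7, alpha_9} form a chain of 4 nodes with a double edge between the middle two (F_4). A semisimple Lie algebra decomposes uniquely as the direct sum of simple ideals, one per connected component of its Dynkin diagram, so g ≅ A_5 ⊕ F_4 (dimension 35 + 52 = 87).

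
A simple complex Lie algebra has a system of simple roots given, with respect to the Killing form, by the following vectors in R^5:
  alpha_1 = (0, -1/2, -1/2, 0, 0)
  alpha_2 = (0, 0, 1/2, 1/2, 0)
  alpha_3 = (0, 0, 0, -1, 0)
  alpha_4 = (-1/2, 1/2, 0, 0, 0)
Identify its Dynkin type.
C4

Compute the Cartan integers a_ij = 2(alpha_i, alpha_j)/(alpha_j, alpha_j); the resulting 4x4 Cartan matrix is
[[2, -1, 0, -1], [-1, 2, -1, 0], [0, -2, 2, 0], [-1, 0, 0, 2]].
The roots have two lengths (squared-length ratio 2:1); the short ones are alpha_{1,2,4}. The associated Dynkin diagram is a chain of 4 nodes with a double edge at one end; the terminal node there is the unique long simple root (C_4), so the type is C_4 (the algebra sp(8)).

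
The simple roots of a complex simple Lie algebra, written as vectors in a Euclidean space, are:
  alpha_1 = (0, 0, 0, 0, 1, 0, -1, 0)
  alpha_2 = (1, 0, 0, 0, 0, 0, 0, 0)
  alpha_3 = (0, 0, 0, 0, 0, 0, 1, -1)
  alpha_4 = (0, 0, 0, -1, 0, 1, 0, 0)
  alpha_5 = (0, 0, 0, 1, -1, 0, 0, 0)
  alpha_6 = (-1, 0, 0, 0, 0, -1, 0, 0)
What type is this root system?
Compute the Cartan integers a_ij = 2(alpha_i, alpha_j)/(alpha_j, alpha_j); the resulting 6x6 Cartan matrix is
[[2, 0, -1, 0, -1, 0], [0, 2, 0, 0, 0, -1], [-1, 0, 2, 0, 0, 0], [0, 0, 0, 2, -1, -1], [-1, 0, 0, -1, 2, 0], [0, -2, 0, -1, 0, 2]].
The roots have two lengths (squared-length ratio 2:1); the short ones are alpha_{2}. The associated Dynkin diagram is a chain of 6 nodes with a double edge at one end; the terminal node there is the unique short simple root (B_6), so the type is B_6 (the algebra so(13)).

type B_6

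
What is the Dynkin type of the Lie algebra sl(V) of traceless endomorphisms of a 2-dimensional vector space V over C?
A_1

This is sl(2), which has dimension 2^2 - 1 = 3 and rank 2 - 1 = 1 (a Cartan subalgebra is the diagonal traceless matrices). In the classification of classical Lie algebras, the special linear algebra sl(n+1) has type A_n; here n = 1, so the Dynkin diagram is a chain of 1 nodes with single edges (A_1). Hence the type is A_1.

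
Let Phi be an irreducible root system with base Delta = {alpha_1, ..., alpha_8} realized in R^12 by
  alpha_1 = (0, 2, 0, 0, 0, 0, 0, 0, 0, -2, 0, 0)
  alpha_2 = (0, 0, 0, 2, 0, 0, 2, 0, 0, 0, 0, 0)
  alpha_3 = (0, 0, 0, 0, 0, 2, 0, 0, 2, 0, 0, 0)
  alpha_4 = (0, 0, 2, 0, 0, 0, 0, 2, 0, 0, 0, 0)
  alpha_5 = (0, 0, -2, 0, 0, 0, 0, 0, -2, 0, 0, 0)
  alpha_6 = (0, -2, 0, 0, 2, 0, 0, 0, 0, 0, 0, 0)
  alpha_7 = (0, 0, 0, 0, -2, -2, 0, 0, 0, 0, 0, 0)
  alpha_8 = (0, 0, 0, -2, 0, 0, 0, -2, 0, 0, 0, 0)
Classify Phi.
A_8

Compute the Cartan integers a_ij = 2(alpha_i, alpha_j)/(alpha_j, alpha_j); the resulting 8x8 Cartan matrix is
[[2, 0, 0, 0, 0, -1, 0, 0], [0, 2, 0, 0, 0, 0, 0, -1], [0, 0, 2, 0, -1, 0, -1, 0], [0, 0, 0, 2, -1, 0, 0, -1], [0, 0, -1, -1, 2, 0, 0, 0], [-1, 0, 0, 0, 0, 2, -1, 0], [0, 0, -1, 0, 0, -1, 2, 0], [0, -1, 0, -1, 0, 0, 0, 2]].
All simple roots have the same length, so the diagram is simply laced. The associated Dynkin diagram is a chain of 8 nodes with single edges (A_8), so the type is A_8 (the algebra sl(9)).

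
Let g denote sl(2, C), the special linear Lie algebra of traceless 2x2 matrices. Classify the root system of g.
A1

This is sl(2), which has dimension 2^2 - 1 = 3 and rank 2 - 1 = 1 (a Cartan subalgebra is the diagonal traceless matrices). In the classification of classical Lie algebras, the special linear algebra sl(n+1) has type A_n; here n = 1, so the Dynkin diagram is a chain of 1 nodes with single edges (A_1). Hence the type is A_1.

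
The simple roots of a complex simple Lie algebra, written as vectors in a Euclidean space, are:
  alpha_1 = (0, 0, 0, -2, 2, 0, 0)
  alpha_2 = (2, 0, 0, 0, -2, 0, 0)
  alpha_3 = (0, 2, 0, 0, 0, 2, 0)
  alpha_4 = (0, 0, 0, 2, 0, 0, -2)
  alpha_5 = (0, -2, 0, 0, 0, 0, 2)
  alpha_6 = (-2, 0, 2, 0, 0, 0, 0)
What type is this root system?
type A_6

Compute the Cartan integers a_ij = 2(alpha_i, alpha_j)/(alpha_j, alpha_j); the resulting 6x6 Cartan matrix is
[[2, -1, 0, -1, 0, 0], [-1, 2, 0, 0, 0, -1], [0, 0, 2, 0, -1, 0], [-1, 0, 0, 2, -1, 0], [0, 0, -1, -1, 2, 0], [0, -1, 0, 0, 0, 2]].
All simple roots have the same length, so the diagram is simply laced. The associated Dynkin diagram is a chain of 6 nodes with single edges (A_6), so the type is A_6 (the algebra sl(7)).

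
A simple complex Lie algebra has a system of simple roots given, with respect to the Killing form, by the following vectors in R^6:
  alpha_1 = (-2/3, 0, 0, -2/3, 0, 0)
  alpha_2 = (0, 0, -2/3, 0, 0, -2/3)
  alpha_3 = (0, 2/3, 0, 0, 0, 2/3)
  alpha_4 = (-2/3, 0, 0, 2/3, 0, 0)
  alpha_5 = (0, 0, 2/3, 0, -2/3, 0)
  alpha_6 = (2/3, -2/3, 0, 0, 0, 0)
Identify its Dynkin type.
D6

Compute the Cartan integers a_ij = 2(alpha_i, alpha_j)/(alpha_j, alpha_j); the resulting 6x6 Cartan matrix is
[[2, 0, 0, 0, 0, -1], [0, 2, -1, 0, -1, 0], [0, -1, 2, 0, 0, -1], [0, 0, 0, 2, 0, -1], [0, -1, 0, 0, 2, 0], [-1, 0, -1, -1, 0, 2]].
All simple roots have the same length, so the diagram is simply laced. The associated Dynkin diagram is a chain of 4 nodes with a fork of two nodes at one end (D_6), so the type is D_6 (the algebra so(12)).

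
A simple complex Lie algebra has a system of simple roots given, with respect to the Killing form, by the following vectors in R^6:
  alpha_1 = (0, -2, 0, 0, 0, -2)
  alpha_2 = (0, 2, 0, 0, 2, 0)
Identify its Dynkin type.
A_2

Compute the Cartan integers a_ij = 2(alpha_i, alpha_j)/(alpha_j, alpha_j); the resulting 2x2 Cartan matrix is
[[2, -1], [-1, 2]].
All simple roots have the same length, so the diagram is simply laced. The associated Dynkin diagram is a chain of 2 nodes with single edges (A_2), so the type is A_2 (the algebra sl(3)).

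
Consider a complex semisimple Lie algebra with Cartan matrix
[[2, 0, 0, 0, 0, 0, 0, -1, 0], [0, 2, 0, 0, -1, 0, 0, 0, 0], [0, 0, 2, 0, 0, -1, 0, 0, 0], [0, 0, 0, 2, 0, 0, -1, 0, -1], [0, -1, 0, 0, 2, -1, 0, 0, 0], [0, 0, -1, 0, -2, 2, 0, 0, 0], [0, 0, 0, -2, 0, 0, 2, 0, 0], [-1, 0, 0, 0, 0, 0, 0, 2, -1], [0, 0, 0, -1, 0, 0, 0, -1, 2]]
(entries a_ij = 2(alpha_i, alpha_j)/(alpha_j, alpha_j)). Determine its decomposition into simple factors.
The diagram associated to this matrix has two connected components: the simple roots {alpha_1, alpha_4, alpha_7, alpha_8, alpha_9} form a chain of 5 nodes with a double edge at one end; the terminal node there is the unique long simple root (C_5), and {alpha_2, alpha_3, alpha_5, alpha_6} form a chain of 4 nodes with a double edge between the middle two (F_4). A semisimple Lie algebra decomposes uniquely as the direct sum of simple ideals, one per connected component of its Dynkin diagram, so g ≅ C_5 ⊕ F_4 (dimension 55 + 52 = 107).

C_5 ⊕ F_4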